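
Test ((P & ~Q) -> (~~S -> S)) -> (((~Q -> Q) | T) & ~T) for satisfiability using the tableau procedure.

Initial set: {T (((P & ~Q) -> (~~S -> S)) -> (((~Q -> Q) | T) & ~T))}.
T (((P & ~Q) -> (~~S -> S)) -> (((~Q -> Q) | T) & ~T)): β-rule — branch into F ((P & ~Q) -> (~~S -> S))  //  T (((~Q -> Q) | T) & ~T).
  branch 1 (add F ((P & ~Q) -> (~~S -> S))):
    F ((P & ~Q) -> (~~S -> S)): α-rule — add T (P & ~Q), F (~~S -> S).
    T (P & ~Q): α-rule — add T P, T ~Q.
    F (~~S -> S): α-rule — add T ~~S, F S.
    T ~~S: drop double negation, giving T S.
    × closes — contains both S and ~S.
  branch 2 (add T (((~Q -> Q) | T) & ~T)):
    T (((~Q -> Q) | T) & ~T): α-rule — add T ((~Q -> Q) | T), T ~T.
    T ((~Q -> Q) | T): β-rule — branch into T (~Q -> Q)  //  T T.
      branch 2.1 (add T (~Q -> Q)):
        T (~Q -> Q): β-rule — branch into F ~Q  //  T Q.
          branch 2.1.1 (add F ~Q):
            ○ open, literals {Q=true, T=false}.
          branch 2.1.2 (add T Q):
            ○ open, literals {Q=true, T=false}.
      branch 2.2 (add T T):
        × closes — contains both T and ~T.
2 branches closed, 2 open.
An open branch gives a satisfying assignment: Q=true, T=false.

Satisfiable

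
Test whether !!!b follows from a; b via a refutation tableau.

Initial set: {T a; T b; F !!!b}.
F !!!b: drop double negation, giving F !b.
○ open, literals {a=T, b=T}.
0 branches closed, 1 open.
An open branch gives a countermodel: a=T, b=T (unmentioned atoms arbitrary); the premises hold there but the conclusion fails.

No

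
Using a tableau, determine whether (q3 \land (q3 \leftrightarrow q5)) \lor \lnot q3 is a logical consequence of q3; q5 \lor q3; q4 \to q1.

Initial set: {q3; (q5 \lor q3); (q4 \to q1); \lnot ((q3 \land (q3 \leftrightarrow q5)) \lor \lnot q3)}.
\lnot ((q3 \land (q3 \leftrightarrow q5)) \lor \lnot q3): α-rule — add \lnot (q3 \land (q3 \leftrightarrow q5)), \lnot \lnot q3.
(q5 \lor q3): β-rule — branch into q5  //  q3.
  branch 1 (add q5):
    (q4 \to q1): β-rule — branch into \lnot q4  //  q1.
      branch 1.1 (add \lnot q4):
        \lnot (q3 \land (q3 \leftrightarrow q5)): β-rule — branch into \lnot q3  //  \lnot (q3 \leftrightarrow q5).
          branch 1.1.1 (add \lnot q3):
            × closes — contains both q3 and \lnot q3.
          branch 1.1.2 (add \lnot (q3 \leftrightarrow q5)):
            \lnot (q3 \leftrightarrow q5): β-rule — branch into q3, \lnot q5  //  \lnot q3, q5.
              branch 1.1.2.1 (add q3, \lnot q5):
                × closes — contains both q5 and \lnot q5.
              branch 1.1.2.2 (add \lnot q3, q5):
                × closes — contains both q3 and \lnot q3.
      branch 1.2 (add q1):
        \lnot (q3 \land (q3 \leftrightarrow q5)): β-rule — branch into \lnot q3  //  \lnot (q3 \leftrightarrow q5).
          branch 1.2.1 (add \lnot q3):
            × closes — contains both q3 and \lnot q3.
          branch 1.2.2 (add \lnot (q3 \leftrightarrow q5)):
            \lnot (q3 \leftrightarrow q5): β-rule — branch into q3, \lnot q5  //  \lnot q3, q5.
              branch 1.2.2.1 (add q3, \lnot q5):
                × closes — contains both q5 and \lnot q5.
              branch 1.2.2.2 (add \lnot q3, q5):
                × closes — contains both q3 and \lnot q3.
  branch 2 (add q3):
    (q4 \to q1): β-rule — branch into \lnot q4  //  q1.
      branch 2.1 (add \lnot q4):
        \lnot (q3 \land (q3 \leftrightarrow q5)): β-rule — branch into \lnot q3  //  \lnot (q3 \leftrightarrow q5).
          branch 2.1.1 (add \lnot q3):
            × closes — contains both q3 and \lnot q3.
          branch 2.1.2 (add \lnot (q3 \leftrightarrow q5)):
            \lnot (q3 \leftrightarrow q5): β-rule — branch into q3, \lnot q5  //  \lnot q3, q5.
              branch 2.1.2.1 (add q3, \lnot q5):
                ○ open, literals {q3=1, q4=0, q5=0}.
              branch 2.1.2.2 (add \lnot q3, q5):
                × closes — contains both q3 and \lnot q3.
      branch 2.2 (add q1):
        \lnot (q3 \land (q3 \leftrightarrow q5)): β-rule — branch into \lnot q3  //  \lnot (q3 \leftrightarrow q5).
          branch 2.2.1 (add \lnot q3):
            × closes — contains both q3 and \lnot q3.
          branch 2.2.2 (add \lnot (q3 \leftrightarrow q5)):
            \lnot (q3 \leftrightarrow q5): β-rule — branch into q3, \lnot q5  //  \lnot q3, q5.
              branch 2.2.2.1 (add q3, \lnot q5):
                ○ open, literals {q1=1, q3=1, q5=0}.
              branch 2.2.2.2 (add \lnot q3, q5):
                × closes — contains both q3 and \lnot q3.
10 branches closed, 2 open.
An open branch gives a countermodel: q3=1, q4=0, q5=0 (unmentioned atoms arbitrary); the premises hold there but the conclusion fails.

No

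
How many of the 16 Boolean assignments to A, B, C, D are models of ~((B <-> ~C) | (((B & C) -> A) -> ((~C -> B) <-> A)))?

2

Initial set: {~((B <-> ~C) | (((B & C) -> A) -> ((~C -> B) <-> A)))}.
~((B <-> ~C) | (((B & C) -> A) -> ((~C -> B) <-> A))): α-rule — add ~(B <-> ~C), ~(((B & C) -> A) -> ((~C -> B) <-> A)).
~(((B & C) -> A) -> ((~C -> B) <-> A)): α-rule — add ((B & C) -> A), ~((~C -> B) <-> A).
~(B <-> ~C): β-rule — branch into B, ~~C  //  ~B, ~C.
  branch 1 (add B, ~~C):
    ((B & C) -> A): β-rule — branch into ~(B & C)  //  A.
      branch 1.1 (add ~(B & C)):
        ~((~C -> B) <-> A): β-rule — branch into (~C -> B), ~A  //  ~(~C -> B), A.
          branch 1.1.1 (add (~C -> B), ~A):
            ~(B & C): β-rule — branch into ~B  //  ~C.
              branch 1.1.1.1 (add ~B):
                × closes — contains both B and ~B.
              branch 1.1.1.2 (add ~C):
                × closes — contains both C and ~C.
          branch 1.1.2 (add ~(~C -> B), A):
            ~(~C -> B): α-rule — add ~C, ~B.
            × closes — contains both C and ~C.
      branch 1.2 (add A):
        ~((~C -> B) <-> A): β-rule — branch into (~C -> B), ~A  //  ~(~C -> B), A.
          branch 1.2.1 (add (~C -> B), ~A):
            × closes — contains both A and ~A.
          branch 1.2.2 (add ~(~C -> B), A):
            ~(~C -> B): α-rule — add ~C, ~B.
            × closes — contains both C and ~C.
  branch 2 (add ~B, ~C):
    ((B & C) -> A): β-rule — branch into ~(B & C)  //  A.
      branch 2.1 (add ~(B & C)):
        ~((~C -> B) <-> A): β-rule — branch into (~C -> B), ~A  //  ~(~C -> B), A.
          branch 2.1.1 (add (~C -> B), ~A):
            ~(B & C): β-rule — branch into ~B  //  ~C.
              branch 2.1.1.1 (add ~B):
                (~C -> B): β-rule — branch into ~~C  //  B.
                  branch 2.1.1.1.1 (add ~~C):
                    × closes — contains both C and ~C.
                  branch 2.1.1.1.2 (add B):
                    × closes — contains both B and ~B.
              branch 2.1.1.2 (add ~C):
                (~C -> B): β-rule — branch into ~~C  //  B.
                  branch 2.1.1.2.1 (add ~~C):
                    × closes — contains both C and ~C.
                  branch 2.1.1.2.2 (add B):
                    × closes — contains both B and ~B.
          branch 2.1.2 (add ~(~C -> B), A):
            ~(~C -> B): α-rule — add ~C, ~B.
            ~(B & C): β-rule — branch into ~B  //  ~C.
              branch 2.1.2.1 (add ~B):
                ○ open, literals {A=T, B=F, C=F}.
              branch 2.1.2.2 (add ~C):
                ○ open, literals {A=T, B=F, C=F}.
      branch 2.2 (add A):
        ~((~C -> B) <-> A): β-rule — branch into (~C -> B), ~A  //  ~(~C -> B), A.
          branch 2.2.1 (add (~C -> B), ~A):
            × closes — contains both A and ~A.
          branch 2.2.2 (add ~(~C -> B), A):
            ~(~C -> B): α-rule — add ~C, ~B.
            ○ open, literals {A=T, B=F, C=F}.
10 branches closed, 3 open.
Each open branch fixes some atoms; the unmentioned ones are free. Counting distinct full assignments: branch {A=T, B=F, C=F} (D) contributes 2 new; branch {A=T, B=F, C=F} (D) contributes 0 new; branch {A=T, B=F, C=F} (D) contributes 0 new. Total: 2.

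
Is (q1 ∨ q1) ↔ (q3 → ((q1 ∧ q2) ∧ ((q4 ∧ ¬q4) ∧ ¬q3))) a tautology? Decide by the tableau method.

Assume the negation and expand:
Initial set: {F ((q1 ∨ q1) ↔ (q3 → ((q1 ∧ q2) ∧ ((q4 ∧ ¬q4) ∧ ¬q3))))}.
F ((q1 ∨ q1) ↔ (q3 → ((q1 ∧ q2) ∧ ((q4 ∧ ¬q4) ∧ ¬q3)))): β-rule — branch into T (q1 ∨ q1), F (q3 → ((q1 ∧ q2) ∧ ((q4 ∧ ¬q4) ∧ ¬q3)))  //  F (q1 ∨ q1), T (q3 → ((q1 ∧ q2) ∧ ((q4 ∧ ¬q4) ∧ ¬q3))).
  branch 1 (add T (q1 ∨ q1), F (q3 → ((q1 ∧ q2) ∧ ((q4 ∧ ¬q4) ∧ ¬q3)))):
    F (q3 → ((q1 ∧ q2) ∧ ((q4 ∧ ¬q4) ∧ ¬q3))): α-rule — add T q3, F ((q1 ∧ q2) ∧ ((q4 ∧ ¬q4) ∧ ¬q3)).
    T (q1 ∨ q1): β-rule — branch into T q1  //  T q1.
      branch 1.1 (add T q1):
        F ((q1 ∧ q2) ∧ ((q4 ∧ ¬q4) ∧ ¬q3)): β-rule — branch into F (q1 ∧ q2)  //  F ((q4 ∧ ¬q4) ∧ ¬q3).
          branch 1.1.1 (add F (q1 ∧ q2)):
            F (q1 ∧ q2): β-rule — branch into F q1  //  F q2.
              branch 1.1.1.1 (add F q1):
                × closes — contains both q1 and ¬q1.
              branch 1.1.1.2 (add F q2):
                ○ open, literals {q1=1, q2=0, q3=1}.
          branch 1.1.2 (add F ((q4 ∧ ¬q4) ∧ ¬q3)):
            F ((q4 ∧ ¬q4) ∧ ¬q3): β-rule — branch into F (q4 ∧ ¬q4)  //  F ¬q3.
              branch 1.1.2.1 (add F (q4 ∧ ¬q4)):
                F (q4 ∧ ¬q4): β-rule — branch into F q4  //  F ¬q4.
                  branch 1.1.2.1.1 (add F q4):
                    ○ open, literals {q1=1, q3=1, q4=0}.
                  branch 1.1.2.1.2 (add F ¬q4):
                    ○ open, literals {q1=1, q3=1, q4=1}.
              branch 1.1.2.2 (add F ¬q3):
                ○ open, literals {q1=1, q3=1}.
      branch 1.2 (add T q1):
        F ((q1 ∧ q2) ∧ ((q4 ∧ ¬q4) ∧ ¬q3)): β-rule — branch into F (q1 ∧ q2)  //  F ((q4 ∧ ¬q4) ∧ ¬q3).
          branch 1.2.1 (add F (q1 ∧ q2)):
            F (q1 ∧ q2): β-rule — branch into F q1  //  F q2.
              branch 1.2.1.1 (add F q1):
                × closes — contains both q1 and ¬q1.
              branch 1.2.1.2 (add F q2):
                ○ open, literals {q1=1, q2=0, q3=1}.
          branch 1.2.2 (add F ((q4 ∧ ¬q4) ∧ ¬q3)):
            F ((q4 ∧ ¬q4) ∧ ¬q3): β-rule — branch into F (q4 ∧ ¬q4)  //  F ¬q3.
              branch 1.2.2.1 (add F (q4 ∧ ¬q4)):
                F (q4 ∧ ¬q4): β-rule — branch into F q4  //  F ¬q4.
                  branch 1.2.2.1.1 (add F q4):
                    ○ open, literals {q1=1, q3=1, q4=0}.
                  branch 1.2.2.1.2 (add F ¬q4):
                    ○ open, literals {q1=1, q3=1, q4=1}.
              branch 1.2.2.2 (add F ¬q3):
                ○ open, literals {q1=1, q3=1}.
  branch 2 (add F (q1 ∨ q1), T (q3 → ((q1 ∧ q2) ∧ ((q4 ∧ ¬q4) ∧ ¬q3)))):
    F (q1 ∨ q1): α-rule — add F q1, F q1.
    T (q3 → ((q1 ∧ q2) ∧ ((q4 ∧ ¬q4) ∧ ¬q3))): β-rule — branch into F q3  //  T ((q1 ∧ q2) ∧ ((q4 ∧ ¬q4) ∧ ¬q3)).
      branch 2.1 (add F q3):
        ○ open, literals {q1=0, q3=0}.
      branch 2.2 (add T ((q1 ∧ q2) ∧ ((q4 ∧ ¬q4) ∧ ¬q3))):
        T ((q1 ∧ q2) ∧ ((q4 ∧ ¬q4) ∧ ¬q3)): α-rule — add T (q1 ∧ q2), T ((q4 ∧ ¬q4) ∧ ¬q3).
        T (q1 ∧ q2): α-rule — add T q1, T q2.
        × closes — contains both q1 and ¬q1.
3 branches closed, 9 open.
An open branch gives a countermodel: q1=1, q2=0, q3=1 (unmentioned atoms arbitrary); under it the original formula is false.

Not valid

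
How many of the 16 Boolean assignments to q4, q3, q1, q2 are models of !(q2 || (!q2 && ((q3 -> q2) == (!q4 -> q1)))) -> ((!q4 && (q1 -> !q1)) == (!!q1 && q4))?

14

Initial set: {(!(q2 || (!q2 && ((q3 -> q2) == (!q4 -> q1)))) -> ((!q4 && (q1 -> !q1)) == (!!q1 && q4)))}.
(!(q2 || (!q2 && ((q3 -> q2) == (!q4 -> q1)))) -> ((!q4 && (q1 -> !q1)) == (!!q1 && q4))): β-rule — branch into !!(q2 || (!q2 && ((q3 -> q2) == (!q4 -> q1))))  //  ((!q4 && (q1 -> !q1)) == (!!q1 && q4)).
  branch 1 (add !!(q2 || (!q2 && ((q3 -> q2) == (!q4 -> q1))))):
    !!(q2 || (!q2 && ((q3 -> q2) == (!q4 -> q1)))): β-rule — branch into q2  //  (!q2 && ((q3 -> q2) == (!q4 -> q1))).
      branch 1.1 (add q2):
        ○ open, literals {q2=T}.
      branch 1.2 (add (!q2 && ((q3 -> q2) == (!q4 -> q1)))):
        (!q2 && ((q3 -> q2) == (!q4 -> q1))): α-rule — add !q2, ((q3 -> q2) == (!q4 -> q1)).
        ((q3 -> q2) == (!q4 -> q1)): β-rule — branch into (q3 -> q2), (!q4 -> q1)  //  !(q3 -> q2), !(!q4 -> q1).
          branch 1.2.1 (add (q3 -> q2), (!q4 -> q1)):
            (q3 -> q2): β-rule — branch into !q3  //  q2.
              branch 1.2.1.1 (add !q3):
                (!q4 -> q1): β-rule — branch into !!q4  //  q1.
                  branch 1.2.1.1.1 (add !!q4):
                    ○ open, literals {q2=F, q3=F, q4=T}.
                  branch 1.2.1.1.2 (add q1):
                    ○ open, literals {q1=T, q2=F, q3=F}.
              branch 1.2.1.2 (add q2):
                × closes — contains both q2 and !q2.
          branch 1.2.2 (add !(q3 -> q2), !(!q4 -> q1)):
            !(q3 -> q2): α-rule — add q3, !q2.
            !(!q4 -> q1): α-rule — add !q4, !q1.
            ○ open, literals {q1=F, q2=F, q3=T, q4=F}.
  branch 2 (add ((!q4 && (q1 -> !q1)) == (!!q1 && q4))):
    ((!q4 && (q1 -> !q1)) == (!!q1 && q4)): β-rule — branch into (!q4 && (q1 -> !q1)), (!!q1 && q4)  //  !(!q4 && (q1 -> !q1)), !(!!q1 && q4).
      branch 2.1 (add (!q4 && (q1 -> !q1)), (!!q1 && q4)):
        (!q4 && (q1 -> !q1)): α-rule — add !q4, (q1 -> !q1).
        (!!q1 && q4): α-rule — add !!q1, q4.
        × closes — contains both q4 and !q4.
      branch 2.2 (add !(!q4 && (q1 -> !q1)), !(!!q1 && q4)):
        !(!q4 && (q1 -> !q1)): β-rule — branch into !!q4  //  !(q1 -> !q1).
          branch 2.2.1 (add !!q4):
            !(!!q1 && q4): β-rule — branch into !!!q1  //  !q4.
              branch 2.2.1.1 (add !!!q1):
                !!!q1: drop double negation, giving !q1.
                ○ open, literals {q1=F, q4=T}.
              branch 2.2.1.2 (add !q4):
                × closes — contains both q4 and !q4.
          branch 2.2.2 (add !(q1 -> !q1)):
            !(q1 -> !q1): α-rule — add q1, !!q1.
            !(!!q1 && q4): β-rule — branch into !!!q1  //  !q4.
              branch 2.2.2.1 (add !!!q1):
                !!!q1: drop double negation, giving !q1.
                × closes — contains both q1 and !q1.
              branch 2.2.2.2 (add !q4):
                ○ open, literals {q1=T, q4=F}.
4 branches closed, 6 open.
Each open branch fixes some atoms; the unmentioned ones are free. Counting distinct full assignments: branch {q2=T} (q4, q3, q1) contributes 8 new; branch {q2=F, q3=F, q4=T} (q1) contributes 2 new; branch {q1=T, q2=F, q3=F} (q4) contributes 1 new; branch {q1=F, q2=F, q3=T, q4=F} (none free) contributes 1 new; branch {q1=F, q4=T} (q3, q2) contributes 1 new; branch {q1=T, q4=F} (q3, q2) contributes 1 new. Total: 14.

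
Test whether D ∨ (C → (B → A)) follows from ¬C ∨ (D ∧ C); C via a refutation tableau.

Initial set: {(¬C ∨ (D ∧ C)); C; ¬(D ∨ (C → (B → A)))}.
¬(D ∨ (C → (B → A))): α-rule — add ¬D, ¬(C → (B → A)).
¬(C → (B → A)): α-rule — add C, ¬(B → A).
¬(B → A): α-rule — add B, ¬A.
(¬C ∨ (D ∧ C)): β-rule — branch into ¬C  //  (D ∧ C).
  branch 1 (add ¬C):
    × closes — contains both C and ¬C.
  branch 2 (add (D ∧ C)):
    (D ∧ C): α-rule — add D, C.
    × closes — contains both D and ¬D.
All 2 branches close.
Every branch closed, so the premises entail the conclusion.

Yes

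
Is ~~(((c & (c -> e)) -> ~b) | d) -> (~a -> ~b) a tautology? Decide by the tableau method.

Assume the negation and expand:
Initial set: {~(~~(((c & (c -> e)) -> ~b) | d) -> (~a -> ~b))}.
~(~~(((c & (c -> e)) -> ~b) | d) -> (~a -> ~b)): α-rule — add ~~(((c & (c -> e)) -> ~b) | d), ~(~a -> ~b).
~~(((c & (c -> e)) -> ~b) | d): drop double negation, giving (((c & (c -> e)) -> ~b) | d).
~(~a -> ~b): α-rule — add ~a, ~~b.
(((c & (c -> e)) -> ~b) | d): β-rule — branch into ((c & (c -> e)) -> ~b)  //  d.
  branch 1 (add ((c & (c -> e)) -> ~b)):
    ((c & (c -> e)) -> ~b): β-rule — branch into ~(c & (c -> e))  //  ~b.
      branch 1.1 (add ~(c & (c -> e))):
        ~(c & (c -> e)): β-rule — branch into ~c  //  ~(c -> e).
          branch 1.1.1 (add ~c):
            ○ open, literals {a=0, b=1, c=0}.
          branch 1.1.2 (add ~(c -> e)):
            ~(c -> e): α-rule — add c, ~e.
            ○ open, literals {a=0, b=1, c=1, e=0}.
      branch 1.2 (add ~b):
        × closes — contains both b and ~b.
  branch 2 (add d):
    ○ open, literals {a=0, b=1, d=1}.
1 branch closed, 3 open.
An open branch gives a countermodel: a=0, b=1, c=0 (unmentioned atoms arbitrary); under it the original formula is false.

Not valid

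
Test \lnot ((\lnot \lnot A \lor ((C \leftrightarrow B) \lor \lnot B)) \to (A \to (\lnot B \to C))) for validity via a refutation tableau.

Assume the negation and expand:
Initial set: {\lnot \lnot ((\lnot \lnot A \lor ((C \leftrightarrow B) \lor \lnot B)) \to (A \to (\lnot B \to C)))}.
\lnot \lnot ((\lnot \lnot A \lor ((C \leftrightarrow B) \lor \lnot B)) \to (A \to (\lnot B \to C))): β-rule — branch into \lnot (\lnot \lnot A \lor ((C \leftrightarrow B) \lor \lnot B))  //  (A \to (\lnot B \to C)).
  branch 1 (add \lnot (\lnot \lnot A \lor ((C \leftrightarrow B) \lor \lnot B))):
    \lnot (\lnot \lnot A \lor ((C \leftrightarrow B) \lor \lnot B)): α-rule — add \lnot \lnot \lnot A, \lnot ((C \leftrightarrow B) \lor \lnot B).
    \lnot \lnot \lnot A: drop double negation, giving \lnot A.
    \lnot ((C \leftrightarrow B) \lor \lnot B): α-rule — add \lnot (C \leftrightarrow B), \lnot \lnot B.
    \lnot (C \leftrightarrow B): β-rule — branch into C, \lnot B  //  \lnot C, B.
      branch 1.1 (add C, \lnot B):
        × closes — contains both B and \lnot B.
      branch 1.2 (add \lnot C, B):
        ○ open, literals {A=0, B=1, C=0}.
  branch 2 (add (A \to (\lnot B \to C))):
    (A \to (\lnot B \to C)): β-rule — branch into \lnot A  //  (\lnot B \to C).
      branch 2.1 (add \lnot A):
        ○ open, literals {A=0}.
      branch 2.2 (add (\lnot B \to C)):
        (\lnot B \to C): β-rule — branch into \lnot \lnot B  //  C.
          branch 2.2.1 (add \lnot \lnot B):
            ○ open, literals {B=1}.
          branch 2.2.2 (add C):
            ○ open, literals {C=1}.
1 branch closed, 4 open.
An open branch gives a countermodel: A=0, B=1, C=0 (unmentioned atoms arbitrary); under it the original formula is false.

Not valid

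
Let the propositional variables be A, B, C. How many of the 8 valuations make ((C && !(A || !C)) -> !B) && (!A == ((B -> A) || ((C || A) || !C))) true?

Initial set: {(((C && !(A || !C)) -> !B) && (!A == ((B -> A) || ((C || A) || !C))))}.
(((C && !(A || !C)) -> !B) && (!A == ((B -> A) || ((C || A) || !C)))): α-rule — add ((C && !(A || !C)) -> !B), (!A == ((B -> A) || ((C || A) || !C))).
((C && !(A || !C)) -> !B): β-rule — branch into !(C && !(A || !C))  //  !B.
  branch 1 (add !(C && !(A || !C))):
    (!A == ((B -> A) || ((C || A) || !C))): β-rule — branch into !A, ((B -> A) || ((C || A) || !C))  //  !!A, !((B -> A) || ((C || A) || !C)).
      branch 1.1 (add !A, ((B -> A) || ((C || A) || !C))):
        !(C && !(A || !C)): β-rule — branch into !C  //  !!(A || !C).
          branch 1.1.1 (add !C):
            ((B -> A) || ((C || A) || !C)): β-rule — branch into (B -> A)  //  ((C || A) || !C).
              branch 1.1.1.1 (add (B -> A)):
                (B -> A): β-rule — branch into !B  //  A.
                  branch 1.1.1.1.1 (add !B):
                    ○ open, literals {A=0, B=0, C=0}.
                  branch 1.1.1.1.2 (add A):
                    × closes — contains both A and !A.
              branch 1.1.1.2 (add ((C || A) || !C)):
                ((C || A) || !C): β-rule — branch into (C || A)  //  !C.
                  branch 1.1.1.2.1 (add (C || A)):
                    (C || A): β-rule — branch into C  //  A.
                      branch 1.1.1.2.1.1 (add C):
                        × closes — contains both C and !C.
                      branch 1.1.1.2.1.2 (add A):
                        × closes — contains both A and !A.
                  branch 1.1.1.2.2 (add !C):
                    ○ open, literals {A=0, C=0}.
          branch 1.1.2 (add !!(A || !C)):
            ((B -> A) || ((C || A) || !C)): β-rule — branch into (B -> A)  //  ((C || A) || !C).
              branch 1.1.2.1 (add (B -> A)):
                !!(A || !C): β-rule — branch into A  //  !C.
                  branch 1.1.2.1.1 (add A):
                    × closes — contains both A and !A.
                  branch 1.1.2.1.2 (add !C):
                    (B -> A): β-rule — branch into !B  //  A.
                      branch 1.1.2.1.2.1 (add !B):
                        ○ open, literals {A=0, B=0, C=0}.
                      branch 1.1.2.1.2.2 (add A):
                        × closes — contains both A and !A.
              branch 1.1.2.2 (add ((C || A) || !C)):
                !!(A || !C): β-rule — branch into A  //  !C.
                  branch 1.1.2.2.1 (add A):
                    × closes — contains both A and !A.
                  branch 1.1.2.2.2 (add !C):
                    ((C || A) || !C): β-rule — branch into (C || A)  //  !C.
                      branch 1.1.2.2.2.1 (add (C || A)):
                        (C || A): β-rule — branch into C  //  A.
                          branch 1.1.2.2.2.1.1 (add C):
                            × closes — contains both C and !C.
                          branch 1.1.2.2.2.1.2 (add A):
                            × closes — contains both A and !A.
                      branch 1.1.2.2.2.2 (add !C):
                        ○ open, literals {A=0, C=0}.
      branch 1.2 (add !!A, !((B -> A) || ((C || A) || !C))):
        !((B -> A) || ((C || A) || !C)): α-rule — add !(B -> A), !((C || A) || !C).
        !(B -> A): α-rule — add B, !A.
        × closes — contains both A and !A.
  branch 2 (add !B):
    (!A == ((B -> A) || ((C || A) || !C))): β-rule — branch into !A, ((B -> A) || ((C || A) || !C))  //  !!A, !((B -> A) || ((C || A) || !C)).
      branch 2.1 (add !A, ((B -> A) || ((C || A) || !C))):
        ((B -> A) || ((C || A) || !C)): β-rule — branch into (B -> A)  //  ((C || A) || !C).
          branch 2.1.1 (add (B -> A)):
            (B -> A): β-rule — branch into !B  //  A.
              branch 2.1.1.1 (add !B):
                ○ open, literals {A=0, B=0}.
              branch 2.1.1.2 (add A):
                × closes — contains both A and !A.
          branch 2.1.2 (add ((C || A) || !C)):
            ((C || A) || !C): β-rule — branch into (C || A)  //  !C.
              branch 2.1.2.1 (add (C || A)):
                (C || A): β-rule — branch into C  //  A.
                  branch 2.1.2.1.1 (add C):
                    ○ open, literals {A=0, B=0, C=1}.
                  branch 2.1.2.1.2 (add A):
                    × closes — contains both A and !A.
              branch 2.1.2.2 (add !C):
                ○ open, literals {A=0, B=0, C=0}.
      branch 2.2 (add !!A, !((B -> A) || ((C || A) || !C))):
        !((B -> A) || ((C || A) || !C)): α-rule — add !(B -> A), !((C || A) || !C).
        !(B -> A): α-rule — add B, !A.
        × closes — contains both B and !B.
12 branches closed, 7 open.
Each open branch fixes some atoms; the unmentioned ones are free. Counting distinct full assignments: branch {A=0, B=0, C=0} (none free) contributes 1 new; branch {A=0, C=0} (B) contributes 1 new; branch {A=0, B=0, C=0} (none free) contributes 0 new; branch {A=0, C=0} (B) contributes 0 new; branch {A=0, B=0} (C) contributes 1 new; branch {A=0, B=0, C=1} (none free) contributes 0 new; branch {A=0, B=0, C=0} (none free) contributes 0 new. Total: 3.

3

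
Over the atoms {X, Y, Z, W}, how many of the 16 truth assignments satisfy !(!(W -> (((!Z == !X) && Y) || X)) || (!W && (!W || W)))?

Initial set: {T !(!(W -> (((!Z == !X) && Y) || X)) || (!W && (!W || W)))}.
T !(!(W -> (((!Z == !X) && Y) || X)) || (!W && (!W || W))): α-rule — add F !(W -> (((!Z == !X) && Y) || X)), F (!W && (!W || W)).
F !(W -> (((!Z == !X) && Y) || X)): β-rule — branch into F W  //  T (((!Z == !X) && Y) || X).
  branch 1 (add F W):
    F (!W && (!W || W)): β-rule — branch into F !W  //  F (!W || W).
      branch 1.1 (add F !W):
        × closes — contains both W and !W.
      branch 1.2 (add F (!W || W)):
        F (!W || W): α-rule — add F !W, F W.
        × closes — contains both W and !W.
  branch 2 (add T (((!Z == !X) && Y) || X)):
    F (!W && (!W || W)): β-rule — branch into F !W  //  F (!W || W).
      branch 2.1 (add F !W):
        T (((!Z == !X) && Y) || X): β-rule — branch into T ((!Z == !X) && Y)  //  T X.
          branch 2.1.1 (add T ((!Z == !X) && Y)):
            T ((!Z == !X) && Y): α-rule — add T (!Z == !X), T Y.
            T (!Z == !X): β-rule — branch into T !Z, T !X  //  F !Z, F !X.
              branch 2.1.1.1 (add T !Z, T !X):
                ○ open, literals {W=true, X=false, Y=true, Z=false}.
              branch 2.1.1.2 (add F !Z, F !X):
                ○ open, literals {W=true, X=true, Y=true, Z=true}.
          branch 2.1.2 (add T X):
            ○ open, literals {W=true, X=true}.
      branch 2.2 (add F (!W || W)):
        F (!W || W): α-rule — add F !W, F W.
        × closes — contains both W and !W.
3 branches closed, 3 open.
Each open branch fixes some atoms; the unmentioned ones are free. Counting distinct full assignments: branch {W=true, X=false, Y=true, Z=false} (none free) contributes 1 new; branch {W=true, X=true, Y=true, Z=true} (none free) contributes 1 new; branch {W=true, X=true} (Y, Z) contributes 3 new. Total: 5.

5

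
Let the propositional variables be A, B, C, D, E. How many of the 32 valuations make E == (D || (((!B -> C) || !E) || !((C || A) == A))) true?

14

Initial set: {(E == (D || (((!B -> C) || !E) || !((C || A) == A))))}.
(E == (D || (((!B -> C) || !E) || !((C || A) == A)))): β-rule — branch into E, (D || (((!B -> C) || !E) || !((C || A) == A)))  //  !E, !(D || (((!B -> C) || !E) || !((C || A) == A))).
  branch 1 (add E, (D || (((!B -> C) || !E) || !((C || A) == A)))):
    (D || (((!B -> C) || !E) || !((C || A) == A))): β-rule — branch into D  //  (((!B -> C) || !E) || !((C || A) == A)).
      branch 1.1 (add D):
        ○ open, literals {D=1, E=1}.
      branch 1.2 (add (((!B -> C) || !E) || !((C || A) == A))):
        (((!B -> C) || !E) || !((C || A) == A)): β-rule — branch into ((!B -> C) || !E)  //  !((C || A) == A).
          branch 1.2.1 (add ((!B -> C) || !E)):
            ((!B -> C) || !E): β-rule — branch into (!B -> C)  //  !E.
              branch 1.2.1.1 (add (!B -> C)):
                (!B -> C): β-rule — branch into !!B  //  C.
                  branch 1.2.1.1.1 (add !!B):
                    ○ open, literals {B=1, E=1}.
                  branch 1.2.1.1.2 (add C):
                    ○ open, literals {C=1, E=1}.
              branch 1.2.1.2 (add !E):
                × closes — contains both E and !E.
          branch 1.2.2 (add !((C || A) == A)):
            !((C || A) == A): β-rule — branch into (C || A), !A  //  !(C || A), A.
              branch 1.2.2.1 (add (C || A), !A):
                (C || A): β-rule — branch into C  //  A.
                  branch 1.2.2.1.1 (add C):
                    ○ open, literals {A=0, C=1, E=1}.
                  branch 1.2.2.1.2 (add A):
                    × closes — contains both A and !A.
              branch 1.2.2.2 (add !(C || A), A):
                !(C || A): α-rule — add !C, !A.
                × closes — contains both A and !A.
  branch 2 (add !E, !(D || (((!B -> C) || !E) || !((C || A) == A)))):
    !(D || (((!B -> C) || !E) || !((C || A) == A))): α-rule — add !D, !(((!B -> C) || !E) || !((C || A) == A)).
    !(((!B -> C) || !E) || !((C || A) == A)): α-rule — add !((!B -> C) || !E), !!((C || A) == A).
    !((!B -> C) || !E): α-rule — add !(!B -> C), !!E.
    × closes — contains both E and !E.
4 branches closed, 4 open.
Each open branch fixes some atoms; the unmentioned ones are free. Counting distinct full assignments: branch {D=1, E=1} (A, B, C) contributes 8 new; branch {B=1, E=1} (A, C, D) contributes 4 new; branch {C=1, E=1} (A, B, D) contributes 2 new; branch {A=0, C=1, E=1} (B, D) contributes 0 new. Total: 14.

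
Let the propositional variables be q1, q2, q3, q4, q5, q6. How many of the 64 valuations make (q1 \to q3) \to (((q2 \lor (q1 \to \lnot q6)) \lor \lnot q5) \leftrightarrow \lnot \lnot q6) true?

Initial set: {T ((q1 \to q3) \to (((q2 \lor (q1 \to \lnot q6)) \lor \lnot q5) \leftrightarrow \lnot \lnot q6))}.
T ((q1 \to q3) \to (((q2 \lor (q1 \to \lnot q6)) \lor \lnot q5) \leftrightarrow \lnot \lnot q6)): β-rule — branch into F (q1 \to q3)  //  T (((q2 \lor (q1 \to \lnot q6)) \lor \lnot q5) \leftrightarrow \lnot \lnot q6).
  branch 1 (add F (q1 \to q3)):
    F (q1 \to q3): α-rule — add T q1, F q3.
    ○ open, literals {q1=1, q3=0}.
  branch 2 (add T (((q2 \lor (q1 \to \lnot q6)) \lor \lnot q5) \leftrightarrow \lnot \lnot q6)):
    T (((q2 \lor (q1 \to \lnot q6)) \lor \lnot q5) \leftrightarrow \lnot \lnot q6): β-rule — branch into T ((q2 \lor (q1 \to \lnot q6)) \lor \lnot q5), T \lnot \lnot q6  //  F ((q2 \lor (q1 \to \lnot q6)) \lor \lnot q5), F \lnot \lnot q6.
      branch 2.1 (add T ((q2 \lor (q1 \to \lnot q6)) \lor \lnot q5), T \lnot \lnot q6):
        T \lnot \lnot q6: drop double negation, giving T q6.
        T ((q2 \lor (q1 \to \lnot q6)) \lor \lnot q5): β-rule — branch into T (q2 \lor (q1 \to \lnot q6))  //  T \lnot q5.
          branch 2.1.1 (add T (q2 \lor (q1 \to \lnot q6))):
            T (q2 \lor (q1 \to \lnot q6)): β-rule — branch into T q2  //  T (q1 \to \lnot q6).
              branch 2.1.1.1 (add T q2):
                ○ open, literals {q2=1, q6=1}.
              branch 2.1.1.2 (add T (q1 \to \lnot q6)):
                T (q1 \to \lnot q6): β-rule — branch into F q1  //  T \lnot q6.
                  branch 2.1.1.2.1 (add F q1):
                    ○ open, literals {q1=0, q6=1}.
                  branch 2.1.1.2.2 (add T \lnot q6):
                    × closes — contains both q6 and \lnot q6.
          branch 2.1.2 (add T \lnot q5):
            ○ open, literals {q5=0, q6=1}.
      branch 2.2 (add F ((q2 \lor (q1 \to \lnot q6)) \lor \lnot q5), F \lnot \lnot q6):
        F ((q2 \lor (q1 \to \lnot q6)) \lor \lnot q5): α-rule — add F (q2 \lor (q1 \to \lnot q6)), F \lnot q5.
        F \lnot \lnot q6: drop double negation, giving F q6.
        F (q2 \lor (q1 \to \lnot q6)): α-rule — add F q2, F (q1 \to \lnot q6).
        F (q1 \to \lnot q6): α-rule — add T q1, F \lnot q6.
        × closes — contains both q6 and \lnot q6.
2 branches closed, 4 open.
Each open branch fixes some atoms; the unmentioned ones are free. Counting distinct full assignments: branch {q1=1, q3=0} (q2, q4, q5, q6) contributes 16 new; branch {q2=1, q6=1} (q1, q3, q4, q5) contributes 12 new; branch {q1=0, q6=1} (q2, q3, q4, q5) contributes 8 new; branch {q5=0, q6=1} (q1, q2, q3, q4) contributes 2 new. Total: 38.

38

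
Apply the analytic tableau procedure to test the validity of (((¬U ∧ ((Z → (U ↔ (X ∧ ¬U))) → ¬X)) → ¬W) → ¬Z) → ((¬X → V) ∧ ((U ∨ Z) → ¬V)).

Assume the negation and expand:
Initial set: {¬((((¬U ∧ ((Z → (U ↔ (X ∧ ¬U))) → ¬X)) → ¬W) → ¬Z) → ((¬X → V) ∧ ((U ∨ Z) → ¬V)))}.
¬((((¬U ∧ ((Z → (U ↔ (X ∧ ¬U))) → ¬X)) → ¬W) → ¬Z) → ((¬X → V) ∧ ((U ∨ Z) → ¬V))): α-rule — add (((¬U ∧ ((Z → (U ↔ (X ∧ ¬U))) → ¬X)) → ¬W) → ¬Z), ¬((¬X → V) ∧ ((U ∨ Z) → ¬V)).
(((¬U ∧ ((Z → (U ↔ (X ∧ ¬U))) → ¬X)) → ¬W) → ¬Z): β-rule — branch into ¬((¬U ∧ ((Z → (U ↔ (X ∧ ¬U))) → ¬X)) → ¬W)  //  ¬Z.
  branch 1 (add ¬((¬U ∧ ((Z → (U ↔ (X ∧ ¬U))) → ¬X)) → ¬W)):
    ¬((¬U ∧ ((Z → (U ↔ (X ∧ ¬U))) → ¬X)) → ¬W): α-rule — add (¬U ∧ ((Z → (U ↔ (X ∧ ¬U))) → ¬X)), ¬¬W.
    (¬U ∧ ((Z → (U ↔ (X ∧ ¬U))) → ¬X)): α-rule — add ¬U, ((Z → (U ↔ (X ∧ ¬U))) → ¬X).
    ¬((¬X → V) ∧ ((U ∨ Z) → ¬V)): β-rule — branch into ¬(¬X → V)  //  ¬((U ∨ Z) → ¬V).
      branch 1.1 (add ¬(¬X → V)):
        ¬(¬X → V): α-rule — add ¬X, ¬V.
        ((Z → (U ↔ (X ∧ ¬U))) → ¬X): β-rule — branch into ¬(Z → (U ↔ (X ∧ ¬U)))  //  ¬X.
          branch 1.1.1 (add ¬(Z → (U ↔ (X ∧ ¬U)))):
            ¬(Z → (U ↔ (X ∧ ¬U))): α-rule — add Z, ¬(U ↔ (X ∧ ¬U)).
            ¬(U ↔ (X ∧ ¬U)): β-rule — branch into U, ¬(X ∧ ¬U)  //  ¬U, (X ∧ ¬U).
              branch 1.1.1.1 (add U, ¬(X ∧ ¬U)):
                × closes — contains both U and ¬U.
              branch 1.1.1.2 (add ¬U, (X ∧ ¬U)):
                (X ∧ ¬U): α-rule — add X, ¬U.
                × closes — contains both X and ¬X.
          branch 1.1.2 (add ¬X):
            ○ open, literals {U=0, V=0, W=1, X=0}.
      branch 1.2 (add ¬((U ∨ Z) → ¬V)):
        ¬((U ∨ Z) → ¬V): α-rule — add (U ∨ Z), ¬¬V.
        ((Z → (U ↔ (X ∧ ¬U))) → ¬X): β-rule — branch into ¬(Z → (U ↔ (X ∧ ¬U)))  //  ¬X.
          branch 1.2.1 (add ¬(Z → (U ↔ (X ∧ ¬U)))):
            ¬(Z → (U ↔ (X ∧ ¬U))): α-rule — add Z, ¬(U ↔ (X ∧ ¬U)).
            (U ∨ Z): β-rule — branch into U  //  Z.
              branch 1.2.1.1 (add U):
                × closes — contains both U and ¬U.
              branch 1.2.1.2 (add Z):
                ¬(U ↔ (X ∧ ¬U)): β-rule — branch into U, ¬(X ∧ ¬U)  //  ¬U, (X ∧ ¬U).
                  branch 1.2.1.2.1 (add U, ¬(X ∧ ¬U)):
                    × closes — contains both U and ¬U.
                  branch 1.2.1.2.2 (add ¬U, (X ∧ ¬U)):
                    (X ∧ ¬U): α-rule — add X, ¬U.
                    ○ open, literals {U=0, V=1, W=1, X=1, Z=1}.
          branch 1.2.2 (add ¬X):
            (U ∨ Z): β-rule — branch into U  //  Z.
              branch 1.2.2.1 (add U):
                × closes — contains both U and ¬U.
              branch 1.2.2.2 (add Z):
                ○ open, literals {U=0, V=1, W=1, X=0, Z=1}.
  branch 2 (add ¬Z):
    ¬((¬X → V) ∧ ((U ∨ Z) → ¬V)): β-rule — branch into ¬(¬X → V)  //  ¬((U ∨ Z) → ¬V).
      branch 2.1 (add ¬(¬X → V)):
        ¬(¬X → V): α-rule — add ¬X, ¬V.
        ○ open, literals {V=0, X=0, Z=0}.
      branch 2.2 (add ¬((U ∨ Z) → ¬V)):
        ¬((U ∨ Z) → ¬V): α-rule — add (U ∨ Z), ¬¬V.
        (U ∨ Z): β-rule — branch into U  //  Z.
          branch 2.2.1 (add U):
            ○ open, literals {U=1, V=1, Z=0}.
          branch 2.2.2 (add Z):
            × closes — contains both Z and ¬Z.
6 branches closed, 5 open.
An open branch gives a countermodel: U=0, V=0, W=1, X=0 (unmentioned atoms arbitrary); under it the original formula is false.

Not valid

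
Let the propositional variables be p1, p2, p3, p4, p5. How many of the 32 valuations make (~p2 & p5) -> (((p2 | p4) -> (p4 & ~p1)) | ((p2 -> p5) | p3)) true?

32

Initial set: {((~p2 & p5) -> (((p2 | p4) -> (p4 & ~p1)) | ((p2 -> p5) | p3)))}.
((~p2 & p5) -> (((p2 | p4) -> (p4 & ~p1)) | ((p2 -> p5) | p3))): β-rule — branch into ~(~p2 & p5)  //  (((p2 | p4) -> (p4 & ~p1)) | ((p2 -> p5) | p3)).
  branch 1 (add ~(~p2 & p5)):
    ~(~p2 & p5): β-rule — branch into ~~p2  //  ~p5.
      branch 1.1 (add ~~p2):
        ○ open, literals {p2=T}.
      branch 1.2 (add ~p5):
        ○ open, literals {p5=F}.
  branch 2 (add (((p2 | p4) -> (p4 & ~p1)) | ((p2 -> p5) | p3))):
    (((p2 | p4) -> (p4 & ~p1)) | ((p2 -> p5) | p3)): β-rule — branch into ((p2 | p4) -> (p4 & ~p1))  //  ((p2 -> p5) | p3).
      branch 2.1 (add ((p2 | p4) -> (p4 & ~p1))):
        ((p2 | p4) -> (p4 & ~p1)): β-rule — branch into ~(p2 | p4)  //  (p4 & ~p1).
          branch 2.1.1 (add ~(p2 | p4)):
            ~(p2 | p4): α-rule — add ~p2, ~p4.
            ○ open, literals {p2=F, p4=F}.
          branch 2.1.2 (add (p4 & ~p1)):
            (p4 & ~p1): α-rule — add p4, ~p1.
            ○ open, literals {p1=F, p4=T}.
      branch 2.2 (add ((p2 -> p5) | p3)):
        ((p2 -> p5) | p3): β-rule — branch into (p2 -> p5)  //  p3.
          branch 2.2.1 (add (p2 -> p5)):
            (p2 -> p5): β-rule — branch into ~p2  //  p5.
              branch 2.2.1.1 (add ~p2):
                ○ open, literals {p2=F}.
              branch 2.2.1.2 (add p5):
                ○ open, literals {p5=T}.
          branch 2.2.2 (add p3):
            ○ open, literals {p3=T}.
0 branches closed, 7 open.
Each open branch fixes some atoms; the unmentioned ones are free. Counting distinct full assignments: branch {p2=T} (p1, p3, p4, p5) contributes 16 new; branch {p5=F} (p1, p2, p3, p4) contributes 8 new; branch {p2=F, p4=F} (p1, p3, p5) contributes 4 new; branch {p1=F, p4=T} (p2, p3, p5) contributes 2 new; branch {p2=F} (p1, p3, p4, p5) contributes 2 new; branch {p5=T} (p1, p2, p3, p4) contributes 0 new; branch {p3=T} (p1, p2, p4, p5) contributes 0 new. Total: 32.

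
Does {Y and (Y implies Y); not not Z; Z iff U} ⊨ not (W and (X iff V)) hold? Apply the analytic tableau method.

Initial set: {(Y and (Y implies Y)); not not Z; (Z iff U); not not (W and (X iff V))}.
(Y and (Y implies Y)): α-rule — add Y, (Y implies Y).
not not Z: drop double negation, giving Z.
not not (W and (X iff V)): α-rule — add W, (X iff V).
(Z iff U): β-rule — branch into Z, U  //  not Z, not U.
  branch 1 (add Z, U):
    (Y implies Y): β-rule — branch into not Y  //  Y.
      branch 1.1 (add not Y):
        × closes — contains both Y and not Y.
      branch 1.2 (add Y):
        (X iff V): β-rule — branch into X, V  //  not X, not V.
          branch 1.2.1 (add X, V):
            ○ open, literals {U=1, V=1, W=1, X=1, Y=1, Z=1}.
          branch 1.2.2 (add not X, not V):
            ○ open, literals {U=1, V=0, W=1, X=0, Y=1, Z=1}.
  branch 2 (add not Z, not U):
    × closes — contains both Z and not Z.
2 branches closed, 2 open.
An open branch gives a countermodel: U=1, V=1, W=1, X=1, Y=1, Z=1 (unmentioned atoms arbitrary); the premises hold there but the conclusion fails.

No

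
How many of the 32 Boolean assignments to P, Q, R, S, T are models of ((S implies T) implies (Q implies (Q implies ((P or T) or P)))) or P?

30

Initial set: {(((S implies T) implies (Q implies (Q implies ((P or T) or P)))) or P)}.
(((S implies T) implies (Q implies (Q implies ((P or T) or P)))) or P): β-rule — branch into ((S implies T) implies (Q implies (Q implies ((P or T) or P))))  //  P.
  branch 1 (add ((S implies T) implies (Q implies (Q implies ((P or T) or P))))):
    ((S implies T) implies (Q implies (Q implies ((P or T) or P)))): β-rule — branch into not (S implies T)  //  (Q implies (Q implies ((P or T) or P))).
      branch 1.1 (add not (S implies T)):
        not (S implies T): α-rule — add S, not T.
        ○ open, literals {S=T, T=F}.
      branch 1.2 (add (Q implies (Q implies ((P or T) or P)))):
        (Q implies (Q implies ((P or T) or P))): β-rule — branch into not Q  //  (Q implies ((P or T) or P)).
          branch 1.2.1 (add not Q):
            ○ open, literals {Q=F}.
          branch 1.2.2 (add (Q implies ((P or T) or P))):
            (Q implies ((P or T) or P)): β-rule — branch into not Q  //  ((P or T) or P).
              branch 1.2.2.1 (add not Q):
                ○ open, literals {Q=F}.
              branch 1.2.2.2 (add ((P or T) or P)):
                ((P or T) or P): β-rule — branch into (P or T)  //  P.
                  branch 1.2.2.2.1 (add (P or T)):
                    (P or T): β-rule — branch into P  //  T.
                      branch 1.2.2.2.1.1 (add P):
                        ○ open, literals {P=T}.
                      branch 1.2.2.2.1.2 (add T):
                        ○ open, literals {T=T}.
                  branch 1.2.2.2.2 (add P):
                    ○ open, literals {P=T}.
  branch 2 (add P):
    ○ open, literals {P=T}.
0 branches closed, 7 open.
Each open branch fixes some atoms; the unmentioned ones are free. Counting distinct full assignments: branch {S=T, T=F} (P, Q, R) contributes 8 new; branch {Q=F} (P, R, S, T) contributes 12 new; branch {Q=F} (P, R, S, T) contributes 0 new; branch {P=T} (Q, R, S, T) contributes 6 new; branch {T=T} (P, Q, R, S) contributes 4 new; branch {P=T} (Q, R, S, T) contributes 0 new; branch {P=T} (Q, R, S, T) contributes 0 new. Total: 30.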